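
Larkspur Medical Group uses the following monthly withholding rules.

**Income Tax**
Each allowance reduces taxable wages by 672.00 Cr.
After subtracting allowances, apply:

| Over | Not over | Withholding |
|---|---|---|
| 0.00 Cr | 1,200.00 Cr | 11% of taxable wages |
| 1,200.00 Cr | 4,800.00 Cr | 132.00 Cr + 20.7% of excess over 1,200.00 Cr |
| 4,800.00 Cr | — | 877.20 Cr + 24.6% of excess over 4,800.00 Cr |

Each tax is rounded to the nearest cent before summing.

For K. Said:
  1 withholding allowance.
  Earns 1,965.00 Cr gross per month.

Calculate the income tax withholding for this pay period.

151.25 Cr

Income Tax: taxable = 1,965.00 Cr − 1×672.00 Cr = 1,293.00 Cr
  132.00 Cr + 20.7% × (1,293.00 Cr − 1,200.00 Cr) = 132.00 Cr + 20.7% × 93.00 Cr = 151.25 Cr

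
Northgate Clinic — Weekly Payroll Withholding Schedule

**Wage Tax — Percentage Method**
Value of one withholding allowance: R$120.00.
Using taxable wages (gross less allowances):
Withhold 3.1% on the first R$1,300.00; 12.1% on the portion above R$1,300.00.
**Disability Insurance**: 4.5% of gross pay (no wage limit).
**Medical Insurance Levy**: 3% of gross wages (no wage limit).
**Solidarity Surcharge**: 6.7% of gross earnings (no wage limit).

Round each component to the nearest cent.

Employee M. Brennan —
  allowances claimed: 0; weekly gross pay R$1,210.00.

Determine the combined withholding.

Wage Tax: taxable = R$1,210.00
  3.1% × R$1,210.00 = R$37.51
Disability Insurance: 4.5% × R$1,210.00 = R$54.45
Medical Insurance Levy: 3% × R$1,210.00 = R$36.30
Solidarity Surcharge: 6.7% × R$1,210.00 = R$81.07
Total: R$37.51 + R$54.45 + R$36.30 + R$81.07 = R$209.33

R$209.33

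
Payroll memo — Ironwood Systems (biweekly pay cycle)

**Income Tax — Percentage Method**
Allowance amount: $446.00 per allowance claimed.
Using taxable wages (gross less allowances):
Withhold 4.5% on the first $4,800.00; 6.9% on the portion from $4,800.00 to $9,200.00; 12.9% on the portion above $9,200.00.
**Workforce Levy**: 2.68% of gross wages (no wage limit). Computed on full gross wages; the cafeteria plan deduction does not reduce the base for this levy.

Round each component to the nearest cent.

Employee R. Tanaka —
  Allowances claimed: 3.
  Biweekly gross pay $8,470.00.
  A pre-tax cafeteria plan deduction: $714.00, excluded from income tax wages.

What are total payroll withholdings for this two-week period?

$554.64

Income Tax: taxable = $8,470.00 − $714.00 − 3×$446.00 = $6,418.00
  $216.00 + 6.9% × ($6,418.00 − $4,800.00) = $216.00 + 6.9% × $1,618.00 = $327.64
Workforce Levy: 2.68% × $8,470.00 = $227.00
Total: $327.64 + $227.00 = $554.64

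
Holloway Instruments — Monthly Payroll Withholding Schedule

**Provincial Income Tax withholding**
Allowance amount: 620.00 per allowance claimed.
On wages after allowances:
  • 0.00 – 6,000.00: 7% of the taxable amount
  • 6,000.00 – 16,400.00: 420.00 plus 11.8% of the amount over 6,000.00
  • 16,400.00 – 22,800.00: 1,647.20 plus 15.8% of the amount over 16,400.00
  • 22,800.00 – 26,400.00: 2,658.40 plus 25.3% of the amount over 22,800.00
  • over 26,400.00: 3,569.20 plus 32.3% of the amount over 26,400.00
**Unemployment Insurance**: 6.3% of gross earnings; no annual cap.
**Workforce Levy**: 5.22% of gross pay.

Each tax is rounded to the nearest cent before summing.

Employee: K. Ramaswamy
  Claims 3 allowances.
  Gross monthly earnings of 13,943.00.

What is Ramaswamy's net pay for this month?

11,198.98

Provincial Income Tax: taxable = 13,943.00 − 3×620.00 = 12,083.00
  420.00 + 11.8% × (12,083.00 − 6,000.00) = 420.00 + 11.8% × 6,083.00 = 1,137.79
Unemployment Insurance: 6.3% × 13,943.00 = 878.41
Workforce Levy: 5.22% × 13,943.00 = 727.82
Total withheld: 1,137.79 + 878.41 + 727.82 = 2,744.02
Net pay: 13,943.00 − 2,744.02 = 11,198.98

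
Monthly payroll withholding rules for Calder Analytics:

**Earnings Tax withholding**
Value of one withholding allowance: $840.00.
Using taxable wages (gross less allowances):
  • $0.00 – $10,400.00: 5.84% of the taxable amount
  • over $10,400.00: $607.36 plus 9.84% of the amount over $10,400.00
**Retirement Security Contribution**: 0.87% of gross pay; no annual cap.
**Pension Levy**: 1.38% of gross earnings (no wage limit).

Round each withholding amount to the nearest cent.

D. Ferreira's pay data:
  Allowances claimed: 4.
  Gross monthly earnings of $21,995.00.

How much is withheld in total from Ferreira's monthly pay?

$1,912.57

Earnings Tax: taxable = $21,995.00 − 4×$840.00 = $18,635.00
  $607.36 + 9.84% × ($18,635.00 − $10,400.00) = $607.36 + 9.84% × $8,235.00 = $1,417.68
Retirement Security Contribution: 0.87% × $21,995.00 = $191.36
Pension Levy: 1.38% × $21,995.00 = $303.53
Total: $1,417.68 + $191.36 + $303.53 = $1,912.57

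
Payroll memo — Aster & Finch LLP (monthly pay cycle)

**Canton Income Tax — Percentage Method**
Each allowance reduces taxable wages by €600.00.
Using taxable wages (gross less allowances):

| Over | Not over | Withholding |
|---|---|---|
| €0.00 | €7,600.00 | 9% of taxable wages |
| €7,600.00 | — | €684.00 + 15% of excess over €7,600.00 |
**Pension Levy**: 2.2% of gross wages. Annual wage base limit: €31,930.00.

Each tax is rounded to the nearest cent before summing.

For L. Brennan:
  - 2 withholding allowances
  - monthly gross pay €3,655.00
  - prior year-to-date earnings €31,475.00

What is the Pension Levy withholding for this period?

€10.01

Pension Levy: cap €31,930.00 − YTD €31,475.00 = €455.00 subject; 2.2% × €455.00 = €10.01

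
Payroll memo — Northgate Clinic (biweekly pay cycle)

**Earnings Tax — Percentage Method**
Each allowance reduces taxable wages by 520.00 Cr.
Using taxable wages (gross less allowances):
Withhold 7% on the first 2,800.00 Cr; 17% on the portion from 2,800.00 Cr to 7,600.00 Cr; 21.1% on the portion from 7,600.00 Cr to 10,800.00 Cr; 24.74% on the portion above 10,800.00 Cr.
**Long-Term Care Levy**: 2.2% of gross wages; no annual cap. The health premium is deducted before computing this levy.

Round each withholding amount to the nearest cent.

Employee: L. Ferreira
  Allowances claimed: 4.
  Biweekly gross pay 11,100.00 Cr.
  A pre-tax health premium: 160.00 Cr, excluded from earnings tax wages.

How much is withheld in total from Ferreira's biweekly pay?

1,518.54 Cr

Earnings Tax: taxable = 11,100.00 Cr − 160.00 Cr − 4×520.00 Cr = 8,860.00 Cr
  1,012.00 Cr + 21.1% × (8,860.00 Cr − 7,600.00 Cr) = 1,012.00 Cr + 21.1% × 1,260.00 Cr = 1,277.86 Cr
Long-Term Care Levy: 2.2% × 10,940.00 Cr = 240.68 Cr
Total: 1,277.86 Cr + 240.68 Cr = 1,518.54 Cr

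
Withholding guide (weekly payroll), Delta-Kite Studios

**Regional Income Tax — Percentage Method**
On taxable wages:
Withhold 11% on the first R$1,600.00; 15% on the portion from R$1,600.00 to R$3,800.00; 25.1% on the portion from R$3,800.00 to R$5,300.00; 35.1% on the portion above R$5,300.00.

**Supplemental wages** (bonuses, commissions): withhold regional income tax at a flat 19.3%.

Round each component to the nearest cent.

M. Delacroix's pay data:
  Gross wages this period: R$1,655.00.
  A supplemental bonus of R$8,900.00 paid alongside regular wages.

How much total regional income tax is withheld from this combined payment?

Regional Income Tax: taxable = R$1,655.00
  R$176.00 + 15% × (R$1,655.00 − R$1,600.00) = R$176.00 + 15% × R$55.00 = R$184.25
Supplemental (19.3% flat on bonus): 19.3% × R$8,900.00 = R$1,717.70
Total regional income tax: R$184.25 + R$1,717.70 = R$1,901.95

R$1,901.95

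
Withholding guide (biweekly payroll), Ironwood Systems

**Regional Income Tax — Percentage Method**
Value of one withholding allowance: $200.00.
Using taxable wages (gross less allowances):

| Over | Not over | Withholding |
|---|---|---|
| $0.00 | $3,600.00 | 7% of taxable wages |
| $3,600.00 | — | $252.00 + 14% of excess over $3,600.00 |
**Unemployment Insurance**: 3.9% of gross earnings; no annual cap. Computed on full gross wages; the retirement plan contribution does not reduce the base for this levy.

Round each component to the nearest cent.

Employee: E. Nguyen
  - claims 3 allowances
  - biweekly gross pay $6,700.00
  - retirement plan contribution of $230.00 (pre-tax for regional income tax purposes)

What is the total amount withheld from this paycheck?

$831.10

Regional Income Tax: taxable = $6,700.00 − $230.00 − 3×$200.00 = $5,870.00
  $252.00 + 14% × ($5,870.00 − $3,600.00) = $252.00 + 14% × $2,270.00 = $569.80
Unemployment Insurance: 3.9% × $6,700.00 = $261.30
Total: $569.80 + $261.30 = $831.10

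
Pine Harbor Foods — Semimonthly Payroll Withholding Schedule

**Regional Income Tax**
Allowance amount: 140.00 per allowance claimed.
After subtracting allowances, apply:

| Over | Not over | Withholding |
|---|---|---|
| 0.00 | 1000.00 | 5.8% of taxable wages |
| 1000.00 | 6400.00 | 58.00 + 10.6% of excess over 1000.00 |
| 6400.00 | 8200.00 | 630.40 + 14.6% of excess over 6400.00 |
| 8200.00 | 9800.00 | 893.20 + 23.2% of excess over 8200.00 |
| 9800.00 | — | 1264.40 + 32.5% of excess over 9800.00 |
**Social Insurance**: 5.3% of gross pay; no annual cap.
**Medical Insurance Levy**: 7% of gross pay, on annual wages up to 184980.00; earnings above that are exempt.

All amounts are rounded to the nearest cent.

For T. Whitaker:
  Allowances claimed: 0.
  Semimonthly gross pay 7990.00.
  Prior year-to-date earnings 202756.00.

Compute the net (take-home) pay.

Regional Income Tax: taxable = 7990.00
  630.40 + 14.6% × (7990.00 − 6400.00) = 630.40 + 14.6% × 1590.00 = 862.54
Social Insurance: 5.3% × 7990.00 = 423.47
Medical Insurance Levy: YTD 202756.00 ≥ cap 184980.00 → 0.00
Total withheld: 862.54 + 423.47 + 0.00 = 1286.01
Net pay: 7990.00 − 1286.01 = 6703.99

6703.99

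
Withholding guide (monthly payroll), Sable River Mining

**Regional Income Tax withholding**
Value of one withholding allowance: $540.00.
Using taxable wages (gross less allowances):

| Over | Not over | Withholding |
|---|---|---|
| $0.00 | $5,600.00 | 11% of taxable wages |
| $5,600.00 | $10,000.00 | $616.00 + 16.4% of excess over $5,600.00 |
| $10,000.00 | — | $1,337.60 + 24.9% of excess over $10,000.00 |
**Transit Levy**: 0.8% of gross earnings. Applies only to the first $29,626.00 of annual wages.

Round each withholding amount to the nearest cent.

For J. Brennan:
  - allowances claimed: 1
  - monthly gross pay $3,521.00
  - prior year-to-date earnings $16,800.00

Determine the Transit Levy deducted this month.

Transit Levy: 0.8% × $3,521.00 = $28.17

$28.17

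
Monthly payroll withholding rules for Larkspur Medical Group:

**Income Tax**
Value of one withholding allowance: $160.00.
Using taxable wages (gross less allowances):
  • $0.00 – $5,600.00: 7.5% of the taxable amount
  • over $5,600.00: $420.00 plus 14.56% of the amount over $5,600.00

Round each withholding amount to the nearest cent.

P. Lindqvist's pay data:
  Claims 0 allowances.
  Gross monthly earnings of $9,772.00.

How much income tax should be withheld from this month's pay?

Income Tax: taxable = $9,772.00
  $420.00 + 14.56% × ($9,772.00 − $5,600.00) = $420.00 + 14.56% × $4,172.00 = $1,027.44

$1,027.44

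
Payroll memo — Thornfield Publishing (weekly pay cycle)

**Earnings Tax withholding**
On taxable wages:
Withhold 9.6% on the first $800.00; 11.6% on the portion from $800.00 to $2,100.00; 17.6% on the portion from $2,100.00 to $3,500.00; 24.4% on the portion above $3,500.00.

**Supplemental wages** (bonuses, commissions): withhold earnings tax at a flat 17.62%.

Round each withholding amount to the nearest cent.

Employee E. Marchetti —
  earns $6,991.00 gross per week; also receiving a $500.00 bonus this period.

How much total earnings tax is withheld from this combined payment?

$1,413.90

Earnings Tax: taxable = $6,991.00
  $474.00 + 24.4% × ($6,991.00 − $3,500.00) = $474.00 + 24.4% × $3,491.00 = $1,325.80
Supplemental (17.62% flat on bonus): 17.62% × $500.00 = $88.10
Total earnings tax: $1,325.80 + $88.10 = $1,413.90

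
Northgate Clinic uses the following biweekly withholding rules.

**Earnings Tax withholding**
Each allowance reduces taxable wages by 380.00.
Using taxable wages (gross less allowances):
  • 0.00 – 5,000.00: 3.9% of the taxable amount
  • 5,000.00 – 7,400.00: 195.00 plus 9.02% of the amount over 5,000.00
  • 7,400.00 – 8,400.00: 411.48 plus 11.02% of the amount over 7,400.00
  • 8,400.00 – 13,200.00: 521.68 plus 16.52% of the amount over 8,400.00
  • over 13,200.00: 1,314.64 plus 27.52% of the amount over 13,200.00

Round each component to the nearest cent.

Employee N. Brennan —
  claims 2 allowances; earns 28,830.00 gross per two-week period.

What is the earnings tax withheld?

5,406.86

Earnings Tax: taxable = 28,830.00 − 2×380.00 = 28,070.00
  1,314.64 + 27.52% × (28,070.00 − 13,200.00) = 1,314.64 + 27.52% × 14,870.00 = 5,406.86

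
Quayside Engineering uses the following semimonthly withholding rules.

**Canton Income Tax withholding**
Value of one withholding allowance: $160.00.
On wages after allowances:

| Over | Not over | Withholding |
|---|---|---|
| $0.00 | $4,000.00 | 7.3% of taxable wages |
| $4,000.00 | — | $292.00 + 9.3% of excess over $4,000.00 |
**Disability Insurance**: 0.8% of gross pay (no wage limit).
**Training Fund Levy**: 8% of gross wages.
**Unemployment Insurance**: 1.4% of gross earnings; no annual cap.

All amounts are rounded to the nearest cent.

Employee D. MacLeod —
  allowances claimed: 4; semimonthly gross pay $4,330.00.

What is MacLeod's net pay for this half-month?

Canton Income Tax: taxable = $4,330.00 − 4×$160.00 = $3,690.00
  7.3% × $3,690.00 = $269.37
Disability Insurance: 0.8% × $4,330.00 = $34.64
Training Fund Levy: 8% × $4,330.00 = $346.40
Unemployment Insurance: 1.4% × $4,330.00 = $60.62
Total withheld: $269.37 + $34.64 + $346.40 + $60.62 = $711.03
Net pay: $4,330.00 − $711.03 = $3,618.97

$3,618.97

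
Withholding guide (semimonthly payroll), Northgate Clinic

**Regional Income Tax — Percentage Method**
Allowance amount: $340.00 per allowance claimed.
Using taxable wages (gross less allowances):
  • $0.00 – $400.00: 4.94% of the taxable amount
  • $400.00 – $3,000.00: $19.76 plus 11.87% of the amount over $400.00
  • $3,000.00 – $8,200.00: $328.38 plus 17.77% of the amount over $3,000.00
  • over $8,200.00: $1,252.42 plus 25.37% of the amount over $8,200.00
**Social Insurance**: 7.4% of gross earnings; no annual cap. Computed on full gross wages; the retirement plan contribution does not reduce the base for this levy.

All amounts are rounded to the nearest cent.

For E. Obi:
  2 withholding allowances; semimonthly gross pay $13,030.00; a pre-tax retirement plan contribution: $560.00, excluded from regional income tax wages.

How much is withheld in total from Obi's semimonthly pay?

Regional Income Tax: taxable = $13,030.00 − $560.00 − 2×$340.00 = $11,790.00
  $1,252.42 + 25.37% × ($11,790.00 − $8,200.00) = $1,252.42 + 25.37% × $3,590.00 = $2,163.20
Social Insurance: 7.4% × $13,030.00 = $964.22
Total: $2,163.20 + $964.22 = $3,127.42

$3,127.42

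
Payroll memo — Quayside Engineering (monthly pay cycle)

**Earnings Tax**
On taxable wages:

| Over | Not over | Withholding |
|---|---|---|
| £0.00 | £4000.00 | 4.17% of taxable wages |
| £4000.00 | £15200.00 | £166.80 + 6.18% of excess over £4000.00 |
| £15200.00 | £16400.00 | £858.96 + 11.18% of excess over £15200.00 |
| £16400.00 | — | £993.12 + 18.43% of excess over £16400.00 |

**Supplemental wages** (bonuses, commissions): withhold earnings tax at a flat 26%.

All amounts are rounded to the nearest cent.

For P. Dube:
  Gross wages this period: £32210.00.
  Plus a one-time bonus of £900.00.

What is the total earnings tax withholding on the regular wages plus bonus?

Earnings Tax: taxable = £32210.00
  £993.12 + 18.43% × (£32210.00 − £16400.00) = £993.12 + 18.43% × £15810.00 = £3906.90
Supplemental (26% flat on bonus): 26% × £900.00 = £234.00
Total earnings tax: £3906.90 + £234.00 = £4140.90

£4140.90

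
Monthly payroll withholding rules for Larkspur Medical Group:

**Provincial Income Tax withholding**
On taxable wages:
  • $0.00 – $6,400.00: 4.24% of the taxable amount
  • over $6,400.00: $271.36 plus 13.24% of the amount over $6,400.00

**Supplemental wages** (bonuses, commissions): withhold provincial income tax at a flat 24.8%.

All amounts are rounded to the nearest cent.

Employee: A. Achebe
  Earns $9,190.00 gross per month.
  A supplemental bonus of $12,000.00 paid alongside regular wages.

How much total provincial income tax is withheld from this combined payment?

Provincial Income Tax: taxable = $9,190.00
  $271.36 + 13.24% × ($9,190.00 − $6,400.00) = $271.36 + 13.24% × $2,790.00 = $640.76
Supplemental (24.8% flat on bonus): 24.8% × $12,000.00 = $2,976.00
Total provincial income tax: $640.76 + $2,976.00 = $3,616.76

$3,616.76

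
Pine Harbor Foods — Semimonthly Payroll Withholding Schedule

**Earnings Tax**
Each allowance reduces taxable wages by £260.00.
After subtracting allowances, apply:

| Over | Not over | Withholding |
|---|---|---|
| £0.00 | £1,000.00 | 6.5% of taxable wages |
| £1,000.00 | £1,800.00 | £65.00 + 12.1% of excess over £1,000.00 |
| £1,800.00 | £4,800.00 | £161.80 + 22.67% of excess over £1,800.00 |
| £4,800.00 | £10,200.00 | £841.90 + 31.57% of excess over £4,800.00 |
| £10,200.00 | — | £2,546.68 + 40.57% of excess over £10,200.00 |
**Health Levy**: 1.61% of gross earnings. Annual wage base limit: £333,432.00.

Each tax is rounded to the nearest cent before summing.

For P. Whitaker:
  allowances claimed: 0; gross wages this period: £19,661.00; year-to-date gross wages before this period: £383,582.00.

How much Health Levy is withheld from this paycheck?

£0.00

Health Levy: YTD £383,582.00 ≥ cap £333,432.00 → £0.00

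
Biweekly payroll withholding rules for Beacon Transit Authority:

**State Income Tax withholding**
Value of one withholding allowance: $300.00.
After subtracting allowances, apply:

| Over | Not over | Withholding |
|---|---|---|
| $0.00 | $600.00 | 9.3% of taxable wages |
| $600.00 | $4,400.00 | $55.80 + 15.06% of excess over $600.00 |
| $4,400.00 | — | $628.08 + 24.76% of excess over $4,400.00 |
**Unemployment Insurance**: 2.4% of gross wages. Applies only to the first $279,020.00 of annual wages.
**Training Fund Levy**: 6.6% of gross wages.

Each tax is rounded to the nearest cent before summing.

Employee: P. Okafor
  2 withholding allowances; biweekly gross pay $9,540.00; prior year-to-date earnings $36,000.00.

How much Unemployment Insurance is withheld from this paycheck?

Unemployment Insurance: 2.4% × $9,540.00 = $228.96

$228.96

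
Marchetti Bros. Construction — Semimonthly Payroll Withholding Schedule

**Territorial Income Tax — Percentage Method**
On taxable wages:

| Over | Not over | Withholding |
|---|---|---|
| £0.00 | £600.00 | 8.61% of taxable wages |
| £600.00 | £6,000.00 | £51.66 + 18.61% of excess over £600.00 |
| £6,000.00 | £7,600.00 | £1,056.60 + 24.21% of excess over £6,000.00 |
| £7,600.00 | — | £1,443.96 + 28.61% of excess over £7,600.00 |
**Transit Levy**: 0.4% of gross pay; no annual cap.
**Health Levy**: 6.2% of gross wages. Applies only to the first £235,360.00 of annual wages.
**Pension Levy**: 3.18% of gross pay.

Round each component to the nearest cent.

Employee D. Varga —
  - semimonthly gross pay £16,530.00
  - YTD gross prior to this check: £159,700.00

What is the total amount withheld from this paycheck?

Territorial Income Tax: taxable = £16,530.00
  £1,443.96 + 28.61% × (£16,530.00 − £7,600.00) = £1,443.96 + 28.61% × £8,930.00 = £3,998.83
Transit Levy: 0.4% × £16,530.00 = £66.12
Health Levy: 6.2% × £16,530.00 = £1,024.86
Pension Levy: 3.18% × £16,530.00 = £525.65
Total: £3,998.83 + £66.12 + £1,024.86 + £525.65 = £5,615.46

£5,615.46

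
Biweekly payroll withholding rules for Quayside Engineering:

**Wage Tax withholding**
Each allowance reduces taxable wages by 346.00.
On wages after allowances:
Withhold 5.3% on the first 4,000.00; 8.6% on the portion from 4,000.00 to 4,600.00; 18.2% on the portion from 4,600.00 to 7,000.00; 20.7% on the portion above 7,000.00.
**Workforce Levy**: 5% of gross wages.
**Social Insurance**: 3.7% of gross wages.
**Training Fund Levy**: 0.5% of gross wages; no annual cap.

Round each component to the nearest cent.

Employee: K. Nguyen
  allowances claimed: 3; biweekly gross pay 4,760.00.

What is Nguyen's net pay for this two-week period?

4,124.81

Wage Tax: taxable = 4,760.00 − 3×346.00 = 3,722.00
  5.3% × 3,722.00 = 197.27
Workforce Levy: 5% × 4,760.00 = 238.00
Social Insurance: 3.7% × 4,760.00 = 176.12
Training Fund Levy: 0.5% × 4,760.00 = 23.80
Total withheld: 197.27 + 238.00 + 176.12 + 23.80 = 635.19
Net pay: 4,760.00 − 635.19 = 4,124.81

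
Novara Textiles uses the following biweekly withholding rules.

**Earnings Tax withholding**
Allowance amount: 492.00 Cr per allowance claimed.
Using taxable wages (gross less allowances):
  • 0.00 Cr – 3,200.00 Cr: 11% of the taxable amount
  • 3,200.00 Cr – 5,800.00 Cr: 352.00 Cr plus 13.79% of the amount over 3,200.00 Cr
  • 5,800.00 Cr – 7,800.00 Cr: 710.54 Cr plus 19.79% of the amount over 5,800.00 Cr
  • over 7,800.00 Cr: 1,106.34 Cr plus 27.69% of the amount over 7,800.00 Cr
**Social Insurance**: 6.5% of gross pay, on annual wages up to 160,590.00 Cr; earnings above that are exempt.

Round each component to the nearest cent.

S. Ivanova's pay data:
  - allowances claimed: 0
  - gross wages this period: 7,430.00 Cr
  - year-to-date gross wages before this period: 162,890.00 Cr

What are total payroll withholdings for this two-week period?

Earnings Tax: taxable = 7,430.00 Cr
  710.54 Cr + 19.79% × (7,430.00 Cr − 5,800.00 Cr) = 710.54 Cr + 19.79% × 1,630.00 Cr = 1,033.12 Cr
Social Insurance: YTD 162,890.00 Cr ≥ cap 160,590.00 Cr → 0.00 Cr
Total: 1,033.12 Cr + 0.00 Cr = 1,033.12 Cr

1,033.12 Cr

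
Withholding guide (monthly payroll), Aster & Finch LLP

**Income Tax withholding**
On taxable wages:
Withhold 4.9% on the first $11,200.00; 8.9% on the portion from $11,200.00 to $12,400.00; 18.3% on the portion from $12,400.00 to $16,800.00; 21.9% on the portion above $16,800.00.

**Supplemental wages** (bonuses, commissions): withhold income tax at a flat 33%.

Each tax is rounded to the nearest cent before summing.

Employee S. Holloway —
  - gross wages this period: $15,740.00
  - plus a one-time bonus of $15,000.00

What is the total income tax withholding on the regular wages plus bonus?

Income Tax: taxable = $15,740.00
  $655.60 + 18.3% × ($15,740.00 − $12,400.00) = $655.60 + 18.3% × $3,340.00 = $1,266.82
Supplemental (33% flat on bonus): 33% × $15,000.00 = $4,950.00
Total income tax: $1,266.82 + $4,950.00 = $6,216.82

$6,216.82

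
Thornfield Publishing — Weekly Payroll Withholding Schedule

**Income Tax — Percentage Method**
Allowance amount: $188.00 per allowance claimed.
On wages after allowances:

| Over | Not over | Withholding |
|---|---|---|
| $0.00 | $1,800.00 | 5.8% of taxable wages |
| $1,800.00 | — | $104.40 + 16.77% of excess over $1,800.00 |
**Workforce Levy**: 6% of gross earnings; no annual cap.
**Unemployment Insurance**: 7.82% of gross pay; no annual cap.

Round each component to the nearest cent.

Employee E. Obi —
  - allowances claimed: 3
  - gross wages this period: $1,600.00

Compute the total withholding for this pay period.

Income Tax: taxable = $1,600.00 − 3×$188.00 = $1,036.00
  5.8% × $1,036.00 = $60.09
Workforce Levy: 6% × $1,600.00 = $96.00
Unemployment Insurance: 7.82% × $1,600.00 = $125.12
Total: $60.09 + $96.00 + $125.12 = $281.21

$281.21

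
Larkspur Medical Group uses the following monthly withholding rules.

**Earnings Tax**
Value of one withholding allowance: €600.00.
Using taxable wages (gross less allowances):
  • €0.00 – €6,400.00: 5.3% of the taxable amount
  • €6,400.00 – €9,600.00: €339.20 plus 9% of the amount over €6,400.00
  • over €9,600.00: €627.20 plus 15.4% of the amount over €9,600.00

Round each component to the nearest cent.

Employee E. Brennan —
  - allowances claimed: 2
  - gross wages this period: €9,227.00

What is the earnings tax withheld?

Earnings Tax: taxable = €9,227.00 − 2×€600.00 = €8,027.00
  €339.20 + 9% × (€8,027.00 − €6,400.00) = €339.20 + 9% × €1,627.00 = €485.63

€485.63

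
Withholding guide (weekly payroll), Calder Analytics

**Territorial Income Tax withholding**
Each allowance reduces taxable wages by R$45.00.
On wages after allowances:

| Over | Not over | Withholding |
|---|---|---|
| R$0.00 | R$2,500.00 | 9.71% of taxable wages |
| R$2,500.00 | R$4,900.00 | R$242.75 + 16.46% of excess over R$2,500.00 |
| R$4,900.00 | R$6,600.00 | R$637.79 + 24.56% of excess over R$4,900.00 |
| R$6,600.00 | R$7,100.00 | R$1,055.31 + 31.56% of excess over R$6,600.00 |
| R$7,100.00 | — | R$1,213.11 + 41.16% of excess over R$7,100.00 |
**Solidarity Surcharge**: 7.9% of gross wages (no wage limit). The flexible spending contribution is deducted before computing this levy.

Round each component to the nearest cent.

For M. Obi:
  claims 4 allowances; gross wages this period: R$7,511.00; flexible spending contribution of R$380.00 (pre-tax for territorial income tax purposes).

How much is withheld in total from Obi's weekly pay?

R$1,729.44

Territorial Income Tax: taxable = R$7,511.00 − R$380.00 − 4×R$45.00 = R$6,951.00
  R$1,055.31 + 31.56% × (R$6,951.00 − R$6,600.00) = R$1,055.31 + 31.56% × R$351.00 = R$1,166.09
Solidarity Surcharge: 7.9% × R$7,131.00 = R$563.35
Total: R$1,166.09 + R$563.35 = R$1,729.44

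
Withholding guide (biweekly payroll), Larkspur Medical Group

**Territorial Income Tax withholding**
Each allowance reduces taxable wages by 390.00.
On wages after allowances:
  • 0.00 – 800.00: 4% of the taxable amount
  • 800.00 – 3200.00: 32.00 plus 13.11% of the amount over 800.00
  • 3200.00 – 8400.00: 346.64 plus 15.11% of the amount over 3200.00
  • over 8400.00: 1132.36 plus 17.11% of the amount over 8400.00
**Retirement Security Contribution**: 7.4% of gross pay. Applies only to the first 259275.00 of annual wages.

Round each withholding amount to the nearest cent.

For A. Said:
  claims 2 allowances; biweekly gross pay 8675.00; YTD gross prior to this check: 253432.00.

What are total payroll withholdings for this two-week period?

Territorial Income Tax: taxable = 8675.00 − 2×390.00 = 7895.00
  346.64 + 15.11% × (7895.00 − 3200.00) = 346.64 + 15.11% × 4695.00 = 1056.05
Retirement Security Contribution: cap 259275.00 − YTD 253432.00 = 5843.00 subject; 7.4% × 5843.00 = 432.38
Total: 1056.05 + 432.38 = 1488.43

1488.43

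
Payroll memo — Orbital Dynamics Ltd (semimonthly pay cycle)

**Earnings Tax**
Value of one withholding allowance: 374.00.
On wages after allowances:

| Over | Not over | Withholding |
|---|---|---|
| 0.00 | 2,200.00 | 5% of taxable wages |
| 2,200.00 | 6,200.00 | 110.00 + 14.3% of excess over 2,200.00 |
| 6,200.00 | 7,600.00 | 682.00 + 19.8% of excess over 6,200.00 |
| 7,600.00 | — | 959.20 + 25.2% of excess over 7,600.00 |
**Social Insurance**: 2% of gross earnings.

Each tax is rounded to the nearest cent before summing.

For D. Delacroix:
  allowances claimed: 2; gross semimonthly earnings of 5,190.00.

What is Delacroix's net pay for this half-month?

Earnings Tax: taxable = 5,190.00 − 2×374.00 = 4,442.00
  110.00 + 14.3% × (4,442.00 − 2,200.00) = 110.00 + 14.3% × 2,242.00 = 430.61
Social Insurance: 2% × 5,190.00 = 103.80
Total withheld: 430.61 + 103.80 = 534.41
Net pay: 5,190.00 − 534.41 = 4,655.59

4,655.59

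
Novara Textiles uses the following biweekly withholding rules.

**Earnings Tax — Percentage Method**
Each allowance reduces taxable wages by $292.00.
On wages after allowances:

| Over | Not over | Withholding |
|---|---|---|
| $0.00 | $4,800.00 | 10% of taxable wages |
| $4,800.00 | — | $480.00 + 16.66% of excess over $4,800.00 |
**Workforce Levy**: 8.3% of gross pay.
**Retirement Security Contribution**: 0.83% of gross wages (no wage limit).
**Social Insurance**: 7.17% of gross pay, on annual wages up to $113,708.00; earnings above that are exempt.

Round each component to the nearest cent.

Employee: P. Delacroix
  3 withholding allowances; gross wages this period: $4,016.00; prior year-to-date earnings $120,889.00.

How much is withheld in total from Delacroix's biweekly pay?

Earnings Tax: taxable = $4,016.00 − 3×$292.00 = $3,140.00
  10% × $3,140.00 = $314.00
Workforce Levy: 8.3% × $4,016.00 = $333.33
Retirement Security Contribution: 0.83% × $4,016.00 = $33.33
Social Insurance: YTD $120,889.00 ≥ cap $113,708.00 → $0.00
Total: $314.00 + $333.33 + $33.33 + $0.00 = $680.66

$680.66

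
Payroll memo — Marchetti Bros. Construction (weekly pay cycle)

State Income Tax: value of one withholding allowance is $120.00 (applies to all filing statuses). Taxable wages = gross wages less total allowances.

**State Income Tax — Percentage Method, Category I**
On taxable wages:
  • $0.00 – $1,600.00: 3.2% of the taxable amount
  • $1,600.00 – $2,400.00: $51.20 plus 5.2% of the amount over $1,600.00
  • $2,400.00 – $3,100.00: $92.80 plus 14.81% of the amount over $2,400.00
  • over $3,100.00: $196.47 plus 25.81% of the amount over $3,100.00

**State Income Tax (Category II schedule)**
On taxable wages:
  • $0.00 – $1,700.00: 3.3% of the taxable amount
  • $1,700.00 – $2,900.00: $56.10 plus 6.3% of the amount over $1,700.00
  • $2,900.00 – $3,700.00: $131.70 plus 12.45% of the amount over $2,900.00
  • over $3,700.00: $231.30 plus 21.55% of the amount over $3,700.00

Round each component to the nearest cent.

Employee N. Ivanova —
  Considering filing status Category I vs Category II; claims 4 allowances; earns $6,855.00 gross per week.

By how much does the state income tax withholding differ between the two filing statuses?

State Income Tax (Category I): taxable = $6,855.00 − 4×$120.00 = $6,375.00
  $196.47 + 25.81% × ($6,375.00 − $3,100.00) = $196.47 + 25.81% × $3,275.00 = $1,041.75
State Income Tax (Category II): taxable = $6,855.00 − 4×$120.00 = $6,375.00
  $231.30 + 21.55% × ($6,375.00 − $3,700.00) = $231.30 + 21.55% × $2,675.00 = $807.76
Difference: |$1,041.75 − $807.76| = $233.99 (higher under Category I)

$233.99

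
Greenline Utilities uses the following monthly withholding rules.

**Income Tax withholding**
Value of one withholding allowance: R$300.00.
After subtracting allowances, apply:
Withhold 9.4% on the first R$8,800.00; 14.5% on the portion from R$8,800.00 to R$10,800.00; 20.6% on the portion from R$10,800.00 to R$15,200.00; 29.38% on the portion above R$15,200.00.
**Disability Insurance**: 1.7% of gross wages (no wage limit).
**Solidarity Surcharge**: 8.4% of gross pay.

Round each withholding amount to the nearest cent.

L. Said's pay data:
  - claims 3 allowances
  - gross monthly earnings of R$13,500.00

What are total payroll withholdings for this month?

Income Tax: taxable = R$13,500.00 − 3×R$300.00 = R$12,600.00
  R$1,117.20 + 20.6% × (R$12,600.00 − R$10,800.00) = R$1,117.20 + 20.6% × R$1,800.00 = R$1,488.00
Disability Insurance: 1.7% × R$13,500.00 = R$229.50
Solidarity Surcharge: 8.4% × R$13,500.00 = R$1,134.00
Total: R$1,488.00 + R$229.50 + R$1,134.00 = R$2,851.50

R$2,851.50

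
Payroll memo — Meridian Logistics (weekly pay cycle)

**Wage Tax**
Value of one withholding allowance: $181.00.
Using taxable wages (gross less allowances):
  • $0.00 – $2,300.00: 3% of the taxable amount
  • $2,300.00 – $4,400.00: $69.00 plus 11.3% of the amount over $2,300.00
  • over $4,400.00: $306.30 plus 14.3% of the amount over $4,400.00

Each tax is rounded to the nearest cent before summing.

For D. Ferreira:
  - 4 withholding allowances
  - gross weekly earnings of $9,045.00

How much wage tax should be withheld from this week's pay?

$867.00

Wage Tax: taxable = $9,045.00 − 4×$181.00 = $8,321.00
  $306.30 + 14.3% × ($8,321.00 − $4,400.00) = $306.30 + 14.3% × $3,921.00 = $867.00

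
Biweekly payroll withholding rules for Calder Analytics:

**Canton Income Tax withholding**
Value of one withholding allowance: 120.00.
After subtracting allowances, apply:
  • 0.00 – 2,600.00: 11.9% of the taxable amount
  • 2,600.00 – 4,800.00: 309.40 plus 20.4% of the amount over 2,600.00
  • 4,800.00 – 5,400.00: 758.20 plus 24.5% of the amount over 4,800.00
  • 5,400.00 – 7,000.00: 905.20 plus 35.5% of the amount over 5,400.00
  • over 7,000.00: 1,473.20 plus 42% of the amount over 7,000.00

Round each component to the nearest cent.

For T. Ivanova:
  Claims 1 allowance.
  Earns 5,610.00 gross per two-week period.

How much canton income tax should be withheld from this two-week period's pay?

Canton Income Tax: taxable = 5,610.00 − 1×120.00 = 5,490.00
  905.20 + 35.5% × (5,490.00 − 5,400.00) = 905.20 + 35.5% × 90.00 = 937.15

937.15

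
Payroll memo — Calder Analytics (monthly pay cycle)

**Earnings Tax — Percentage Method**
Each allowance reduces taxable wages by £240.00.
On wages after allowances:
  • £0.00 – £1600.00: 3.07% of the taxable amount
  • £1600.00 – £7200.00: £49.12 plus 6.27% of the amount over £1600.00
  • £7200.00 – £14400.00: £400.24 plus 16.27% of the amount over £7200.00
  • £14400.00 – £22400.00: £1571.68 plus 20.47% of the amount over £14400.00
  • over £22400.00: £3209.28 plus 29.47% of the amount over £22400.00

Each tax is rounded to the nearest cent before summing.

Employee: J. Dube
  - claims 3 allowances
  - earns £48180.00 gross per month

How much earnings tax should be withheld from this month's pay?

Earnings Tax: taxable = £48180.00 − 3×£240.00 = £47460.00
  £3209.28 + 29.47% × (£47460.00 − £22400.00) = £3209.28 + 29.47% × £25060.00 = £10594.46

£10594.46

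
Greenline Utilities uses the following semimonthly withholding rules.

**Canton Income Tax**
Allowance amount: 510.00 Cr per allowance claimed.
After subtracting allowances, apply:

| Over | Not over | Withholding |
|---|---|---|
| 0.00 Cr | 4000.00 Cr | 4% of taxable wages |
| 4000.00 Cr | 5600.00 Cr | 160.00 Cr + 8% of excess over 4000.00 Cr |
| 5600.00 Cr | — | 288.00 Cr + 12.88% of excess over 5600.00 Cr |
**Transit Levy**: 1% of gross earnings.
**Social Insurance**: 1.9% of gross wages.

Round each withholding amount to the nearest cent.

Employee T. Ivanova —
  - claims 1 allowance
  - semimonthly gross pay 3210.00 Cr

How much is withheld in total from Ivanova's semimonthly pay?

Canton Income Tax: taxable = 3210.00 Cr − 1×510.00 Cr = 2700.00 Cr
  4% × 2700.00 Cr = 108.00 Cr
Transit Levy: 1% × 3210.00 Cr = 32.10 Cr
Social Insurance: 1.9% × 3210.00 Cr = 60.99 Cr
Total: 108.00 Cr + 32.10 Cr + 60.99 Cr = 201.09 Cr

201.09 Cr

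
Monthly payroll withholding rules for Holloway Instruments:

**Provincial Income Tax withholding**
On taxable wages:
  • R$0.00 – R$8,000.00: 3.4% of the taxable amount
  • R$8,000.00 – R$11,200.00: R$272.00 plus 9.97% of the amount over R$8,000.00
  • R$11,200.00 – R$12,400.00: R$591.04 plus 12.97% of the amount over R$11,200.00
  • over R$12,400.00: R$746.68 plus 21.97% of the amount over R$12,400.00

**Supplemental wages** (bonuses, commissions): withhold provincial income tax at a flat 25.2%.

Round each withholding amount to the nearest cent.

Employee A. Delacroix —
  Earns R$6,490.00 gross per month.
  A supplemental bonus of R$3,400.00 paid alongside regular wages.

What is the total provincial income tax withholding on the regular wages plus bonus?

Provincial Income Tax: taxable = R$6,490.00
  3.4% × R$6,490.00 = R$220.66
Supplemental (25.2% flat on bonus): 25.2% × R$3,400.00 = R$856.80
Total provincial income tax: R$220.66 + R$856.80 = R$1,077.46

R$1,077.46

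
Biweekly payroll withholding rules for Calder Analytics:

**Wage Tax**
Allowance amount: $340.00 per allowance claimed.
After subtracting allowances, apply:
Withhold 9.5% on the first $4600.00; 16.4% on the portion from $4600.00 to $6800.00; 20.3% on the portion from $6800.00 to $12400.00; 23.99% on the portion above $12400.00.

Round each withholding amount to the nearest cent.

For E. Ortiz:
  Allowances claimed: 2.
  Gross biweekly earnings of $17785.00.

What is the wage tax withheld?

Wage Tax: taxable = $17785.00 − 2×$340.00 = $17105.00
  $1934.60 + 23.99% × ($17105.00 − $12400.00) = $1934.60 + 23.99% × $4705.00 = $3063.33

$3063.33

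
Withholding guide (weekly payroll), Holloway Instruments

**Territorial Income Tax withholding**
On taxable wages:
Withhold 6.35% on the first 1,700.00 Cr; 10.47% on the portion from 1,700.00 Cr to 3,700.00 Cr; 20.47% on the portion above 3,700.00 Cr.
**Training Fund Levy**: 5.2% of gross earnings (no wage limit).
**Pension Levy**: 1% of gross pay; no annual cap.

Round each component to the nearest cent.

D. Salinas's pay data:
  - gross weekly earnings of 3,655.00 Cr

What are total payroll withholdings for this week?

539.25 Cr

Territorial Income Tax: taxable = 3,655.00 Cr
  107.95 Cr + 10.47% × (3,655.00 Cr − 1,700.00 Cr) = 107.95 Cr + 10.47% × 1,955.00 Cr = 312.64 Cr
Training Fund Levy: 5.2% × 3,655.00 Cr = 190.06 Cr
Pension Levy: 1% × 3,655.00 Cr = 36.55 Cr
Total: 312.64 Cr + 190.06 Cr + 36.55 Cr = 539.25 Cr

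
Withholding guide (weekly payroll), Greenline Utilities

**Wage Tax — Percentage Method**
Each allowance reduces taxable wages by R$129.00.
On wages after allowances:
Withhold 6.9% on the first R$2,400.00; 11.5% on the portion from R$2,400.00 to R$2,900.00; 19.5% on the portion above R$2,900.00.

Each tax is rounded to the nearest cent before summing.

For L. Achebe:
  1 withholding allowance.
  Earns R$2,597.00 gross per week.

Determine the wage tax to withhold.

Wage Tax: taxable = R$2,597.00 − 1×R$129.00 = R$2,468.00
  R$165.60 + 11.5% × (R$2,468.00 − R$2,400.00) = R$165.60 + 11.5% × R$68.00 = R$173.42

R$173.42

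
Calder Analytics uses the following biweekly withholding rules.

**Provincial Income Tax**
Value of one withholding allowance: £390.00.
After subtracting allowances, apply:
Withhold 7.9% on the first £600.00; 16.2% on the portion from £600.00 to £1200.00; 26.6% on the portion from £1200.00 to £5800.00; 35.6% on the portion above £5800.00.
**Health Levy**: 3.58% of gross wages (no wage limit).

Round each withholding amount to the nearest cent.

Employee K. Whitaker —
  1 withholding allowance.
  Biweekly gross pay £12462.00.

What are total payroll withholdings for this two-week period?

£4047.17

Provincial Income Tax: taxable = £12462.00 − 1×£390.00 = £12072.00
  £1368.20 + 35.6% × (£12072.00 − £5800.00) = £1368.20 + 35.6% × £6272.00 = £3601.03
Health Levy: 3.58% × £12462.00 = £446.14
Total: £3601.03 + £446.14 = £4047.17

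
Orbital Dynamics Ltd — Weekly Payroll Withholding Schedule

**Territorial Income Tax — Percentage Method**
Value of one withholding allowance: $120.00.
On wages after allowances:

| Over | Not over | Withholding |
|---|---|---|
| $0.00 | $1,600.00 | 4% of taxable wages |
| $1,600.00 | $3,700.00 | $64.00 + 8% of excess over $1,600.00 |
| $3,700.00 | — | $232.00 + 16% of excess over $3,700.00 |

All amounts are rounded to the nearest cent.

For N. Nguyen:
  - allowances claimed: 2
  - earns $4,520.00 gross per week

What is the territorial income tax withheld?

Territorial Income Tax: taxable = $4,520.00 − 2×$120.00 = $4,280.00
  $232.00 + 16% × ($4,280.00 − $3,700.00) = $232.00 + 16% × $580.00 = $324.80

$324.80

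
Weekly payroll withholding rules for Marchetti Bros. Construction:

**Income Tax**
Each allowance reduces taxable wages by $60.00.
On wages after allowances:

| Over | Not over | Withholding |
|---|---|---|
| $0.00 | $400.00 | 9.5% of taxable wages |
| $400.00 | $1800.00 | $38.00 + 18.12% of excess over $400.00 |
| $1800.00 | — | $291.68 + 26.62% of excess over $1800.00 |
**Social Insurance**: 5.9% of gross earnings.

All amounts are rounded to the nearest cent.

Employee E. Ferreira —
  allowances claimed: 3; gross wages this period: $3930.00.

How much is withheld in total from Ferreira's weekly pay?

$1042.64

Income Tax: taxable = $3930.00 − 3×$60.00 = $3750.00
  $291.68 + 26.62% × ($3750.00 − $1800.00) = $291.68 + 26.62% × $1950.00 = $810.77
Social Insurance: 5.9% × $3930.00 = $231.87
Total: $810.77 + $231.87 = $1042.64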